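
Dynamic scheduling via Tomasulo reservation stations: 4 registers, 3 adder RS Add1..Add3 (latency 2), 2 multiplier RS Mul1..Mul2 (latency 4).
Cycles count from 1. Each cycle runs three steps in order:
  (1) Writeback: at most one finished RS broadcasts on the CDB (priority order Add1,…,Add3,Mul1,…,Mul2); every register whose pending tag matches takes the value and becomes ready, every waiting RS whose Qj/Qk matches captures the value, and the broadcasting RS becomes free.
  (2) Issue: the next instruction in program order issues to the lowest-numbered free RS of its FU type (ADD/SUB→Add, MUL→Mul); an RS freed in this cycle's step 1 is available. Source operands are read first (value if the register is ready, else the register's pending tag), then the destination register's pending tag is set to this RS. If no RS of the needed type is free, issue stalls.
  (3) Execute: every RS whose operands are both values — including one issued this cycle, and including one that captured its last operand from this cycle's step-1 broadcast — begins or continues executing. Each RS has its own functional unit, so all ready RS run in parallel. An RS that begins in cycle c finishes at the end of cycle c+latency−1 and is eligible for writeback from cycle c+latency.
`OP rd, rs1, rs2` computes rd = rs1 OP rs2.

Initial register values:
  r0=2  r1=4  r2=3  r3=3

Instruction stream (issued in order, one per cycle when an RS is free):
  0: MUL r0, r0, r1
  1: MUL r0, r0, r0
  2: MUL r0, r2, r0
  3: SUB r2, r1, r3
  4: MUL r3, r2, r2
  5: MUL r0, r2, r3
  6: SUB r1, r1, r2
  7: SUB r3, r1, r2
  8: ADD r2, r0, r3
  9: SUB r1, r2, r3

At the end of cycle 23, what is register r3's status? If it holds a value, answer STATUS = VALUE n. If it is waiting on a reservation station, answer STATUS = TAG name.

STATUS = VALUE 2

c1: issue MUL r0<-Mul1 | r0:Mul1,r1:4,r2:3,r3:3
c2: issue MUL r0<-Mul2 | r0:Mul2,r1:4,r2:3,r3:3
c3: stall | r0:Mul2,r1:4,r2:3,r3:3
c4: stall | r0:Mul2,r1:4,r2:3,r3:3
c5: CDB Mul1=8; issue MUL r0<-Mul1 | r0:Mul1,r1:4,r2:3,r3:3
c6: issue SUB r2<-Add1 | r0:Mul1,r1:4,r2:Add1,r3:3
c7: stall | r0:Mul1,r1:4,r2:Add1,r3:3
c8: CDB Add1=1; stall | r0:Mul1,r1:4,r2:1,r3:3
c9: CDB Mul2=64; issue MUL r3<-Mul2 | r0:Mul1,r1:4,r2:1,r3:Mul2
c10: stall | r0:Mul1,r1:4,r2:1,r3:Mul2
c11: stall | r0:Mul1,r1:4,r2:1,r3:Mul2
c12: stall | r0:Mul1,r1:4,r2:1,r3:Mul2
c13: CDB Mul1=192; issue MUL r0<-Mul1 | r0:Mul1,r1:4,r2:1,r3:Mul2
c14: CDB Mul2=1; issue SUB r1<-Add1 | r0:Mul1,r1:Add1,r2:1,r3:1
c15: issue SUB r3<-Add2 | r0:Mul1,r1:Add1,r2:1,r3:Add2
c16: CDB Add1=3; issue ADD r2<-Add1 | r0:Mul1,r1:3,r2:Add1,r3:Add2
c17: issue SUB r1<-Add3 | r0:Mul1,r1:Add3,r2:Add1,r3:Add2
c18: CDB Add2=2 | r0:Mul1,r1:Add3,r2:Add1,r3:2
c19: CDB Mul1=1 | r0:1,r1:Add3,r2:Add1,r3:2
c20: - | r0:1,r1:Add3,r2:Add1,r3:2
c21: CDB Add1=3 | r0:1,r1:Add3,r2:3,r3:2
c22: - | r0:1,r1:Add3,r2:3,r3:2
c23: CDB Add3=1 | r0:1,r1:1,r2:3,r3:2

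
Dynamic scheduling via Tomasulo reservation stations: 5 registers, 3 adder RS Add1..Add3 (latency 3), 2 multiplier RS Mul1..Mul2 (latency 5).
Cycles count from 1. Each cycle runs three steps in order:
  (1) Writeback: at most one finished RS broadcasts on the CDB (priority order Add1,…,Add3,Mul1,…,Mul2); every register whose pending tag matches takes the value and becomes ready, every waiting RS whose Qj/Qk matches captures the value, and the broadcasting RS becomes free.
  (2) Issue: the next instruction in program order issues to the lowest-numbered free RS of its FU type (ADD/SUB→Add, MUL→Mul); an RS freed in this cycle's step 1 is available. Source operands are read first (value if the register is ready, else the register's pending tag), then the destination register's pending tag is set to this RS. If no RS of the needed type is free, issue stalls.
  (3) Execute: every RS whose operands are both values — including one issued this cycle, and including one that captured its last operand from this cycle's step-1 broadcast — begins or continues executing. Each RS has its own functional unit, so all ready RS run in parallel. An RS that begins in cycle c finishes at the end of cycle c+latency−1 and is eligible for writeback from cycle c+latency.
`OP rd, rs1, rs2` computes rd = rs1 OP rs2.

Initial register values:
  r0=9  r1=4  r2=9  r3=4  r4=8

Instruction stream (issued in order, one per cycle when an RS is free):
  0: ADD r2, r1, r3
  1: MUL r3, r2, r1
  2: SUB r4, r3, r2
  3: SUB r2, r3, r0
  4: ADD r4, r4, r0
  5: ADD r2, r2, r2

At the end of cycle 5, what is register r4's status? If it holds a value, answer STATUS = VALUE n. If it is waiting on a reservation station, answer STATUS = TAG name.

STATUS = TAG Add3

  c1: issue ADD r2<-Add1  regs: r0:9,r1:4,r2:Add1,r3:4,r4:8
  c2: issue MUL r3<-Mul1  regs: r0:9,r1:4,r2:Add1,r3:Mul1,r4:8
  c3: issue SUB r4<-Add2  regs: r0:9,r1:4,r2:Add1,r3:Mul1,r4:Add2
  c4: CDB Add1=8; issue SUB r2<-Add1  regs: r0:9,r1:4,r2:Add1,r3:Mul1,r4:Add2
  c5: issue ADD r4<-Add3  regs: r0:9,r1:4,r2:Add1,r3:Mul1,r4:Add3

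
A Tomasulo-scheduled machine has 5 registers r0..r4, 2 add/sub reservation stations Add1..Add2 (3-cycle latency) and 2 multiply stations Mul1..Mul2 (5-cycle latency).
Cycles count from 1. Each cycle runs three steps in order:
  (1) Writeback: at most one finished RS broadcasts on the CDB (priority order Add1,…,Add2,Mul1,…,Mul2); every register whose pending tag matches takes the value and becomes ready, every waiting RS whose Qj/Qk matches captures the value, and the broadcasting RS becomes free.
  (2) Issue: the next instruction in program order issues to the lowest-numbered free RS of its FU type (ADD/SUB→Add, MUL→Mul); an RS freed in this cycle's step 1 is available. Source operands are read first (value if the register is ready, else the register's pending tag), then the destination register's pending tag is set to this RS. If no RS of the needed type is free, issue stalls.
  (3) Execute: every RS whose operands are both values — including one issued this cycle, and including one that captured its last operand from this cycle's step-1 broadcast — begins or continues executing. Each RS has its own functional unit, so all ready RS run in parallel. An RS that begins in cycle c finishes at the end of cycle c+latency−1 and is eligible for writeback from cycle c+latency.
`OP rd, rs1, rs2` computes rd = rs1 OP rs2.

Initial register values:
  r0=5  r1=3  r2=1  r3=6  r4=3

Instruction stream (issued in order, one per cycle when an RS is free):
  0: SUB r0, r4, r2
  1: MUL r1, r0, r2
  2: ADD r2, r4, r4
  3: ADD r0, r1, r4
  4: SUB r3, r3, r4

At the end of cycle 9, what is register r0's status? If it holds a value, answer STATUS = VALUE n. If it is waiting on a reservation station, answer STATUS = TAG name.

STATUS = TAG Add1

c1: issue SUB r0<-Add1 | r0:Add1,r1:3,r2:1,r3:6,r4:3
c2: issue MUL r1<-Mul1 | r0:Add1,r1:Mul1,r2:1,r3:6,r4:3
c3: issue ADD r2<-Add2 | r0:Add1,r1:Mul1,r2:Add2,r3:6,r4:3
c4: CDB Add1=2; issue ADD r0<-Add1 | r0:Add1,r1:Mul1,r2:Add2,r3:6,r4:3
c5: stall | r0:Add1,r1:Mul1,r2:Add2,r3:6,r4:3
c6: CDB Add2=6; issue SUB r3<-Add2 | r0:Add1,r1:Mul1,r2:6,r3:Add2,r4:3
c7: - | r0:Add1,r1:Mul1,r2:6,r3:Add2,r4:3
c8: - | r0:Add1,r1:Mul1,r2:6,r3:Add2,r4:3
c9: CDB Add2=3 | r0:Add1,r1:Mul1,r2:6,r3:3,r4:3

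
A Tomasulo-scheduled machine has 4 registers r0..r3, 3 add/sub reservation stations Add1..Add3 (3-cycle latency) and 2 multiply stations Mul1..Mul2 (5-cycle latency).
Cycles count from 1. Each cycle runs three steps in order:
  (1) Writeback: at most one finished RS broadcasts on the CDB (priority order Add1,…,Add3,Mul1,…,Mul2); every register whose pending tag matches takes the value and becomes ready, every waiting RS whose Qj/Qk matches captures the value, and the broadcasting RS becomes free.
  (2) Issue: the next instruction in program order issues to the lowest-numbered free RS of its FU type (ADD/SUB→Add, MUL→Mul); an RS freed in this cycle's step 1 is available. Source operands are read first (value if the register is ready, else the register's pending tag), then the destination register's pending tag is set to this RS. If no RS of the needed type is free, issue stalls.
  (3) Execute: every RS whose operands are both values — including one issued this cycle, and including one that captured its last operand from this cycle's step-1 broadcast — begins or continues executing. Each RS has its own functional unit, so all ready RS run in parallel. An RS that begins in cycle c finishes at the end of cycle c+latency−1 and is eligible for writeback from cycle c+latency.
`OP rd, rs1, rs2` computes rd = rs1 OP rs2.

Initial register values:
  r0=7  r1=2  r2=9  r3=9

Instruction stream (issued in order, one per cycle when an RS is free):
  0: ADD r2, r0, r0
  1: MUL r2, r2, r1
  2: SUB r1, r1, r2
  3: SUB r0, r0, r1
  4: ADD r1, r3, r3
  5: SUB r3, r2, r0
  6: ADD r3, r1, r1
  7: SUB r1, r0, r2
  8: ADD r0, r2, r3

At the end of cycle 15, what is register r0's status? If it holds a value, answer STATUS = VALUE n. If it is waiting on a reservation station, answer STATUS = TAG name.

  c1: issue ADD r2<-Add1  regs: r0:7,r1:2,r2:Add1,r3:9
  c2: issue MUL r2<-Mul1  regs: r0:7,r1:2,r2:Mul1,r3:9
  c3: issue SUB r1<-Add2  regs: r0:7,r1:Add2,r2:Mul1,r3:9
  c4: CDB Add1=14; issue SUB r0<-Add1  regs: r0:Add1,r1:Add2,r2:Mul1,r3:9
  c5: issue ADD r1<-Add3  regs: r0:Add1,r1:Add3,r2:Mul1,r3:9
  c6: stall  regs: r0:Add1,r1:Add3,r2:Mul1,r3:9
  c7: stall  regs: r0:Add1,r1:Add3,r2:Mul1,r3:9
  c8: CDB Add3=18; issue SUB r3<-Add3  regs: r0:Add1,r1:18,r2:Mul1,r3:Add3
  c9: CDB Mul1=28; stall  regs: r0:Add1,r1:18,r2:28,r3:Add3
  c10: stall  regs: r0:Add1,r1:18,r2:28,r3:Add3
  c11: stall  regs: r0:Add1,r1:18,r2:28,r3:Add3
  c12: CDB Add2=-26; issue ADD r3<-Add2  regs: r0:Add1,r1:18,r2:28,r3:Add2
  c13: stall  regs: r0:Add1,r1:18,r2:28,r3:Add2
  c14: stall  regs: r0:Add1,r1:18,r2:28,r3:Add2
  c15: CDB Add1=33; issue SUB r1<-Add1  regs: r0:33,r1:Add1,r2:28,r3:Add2

STATUS = VALUE 33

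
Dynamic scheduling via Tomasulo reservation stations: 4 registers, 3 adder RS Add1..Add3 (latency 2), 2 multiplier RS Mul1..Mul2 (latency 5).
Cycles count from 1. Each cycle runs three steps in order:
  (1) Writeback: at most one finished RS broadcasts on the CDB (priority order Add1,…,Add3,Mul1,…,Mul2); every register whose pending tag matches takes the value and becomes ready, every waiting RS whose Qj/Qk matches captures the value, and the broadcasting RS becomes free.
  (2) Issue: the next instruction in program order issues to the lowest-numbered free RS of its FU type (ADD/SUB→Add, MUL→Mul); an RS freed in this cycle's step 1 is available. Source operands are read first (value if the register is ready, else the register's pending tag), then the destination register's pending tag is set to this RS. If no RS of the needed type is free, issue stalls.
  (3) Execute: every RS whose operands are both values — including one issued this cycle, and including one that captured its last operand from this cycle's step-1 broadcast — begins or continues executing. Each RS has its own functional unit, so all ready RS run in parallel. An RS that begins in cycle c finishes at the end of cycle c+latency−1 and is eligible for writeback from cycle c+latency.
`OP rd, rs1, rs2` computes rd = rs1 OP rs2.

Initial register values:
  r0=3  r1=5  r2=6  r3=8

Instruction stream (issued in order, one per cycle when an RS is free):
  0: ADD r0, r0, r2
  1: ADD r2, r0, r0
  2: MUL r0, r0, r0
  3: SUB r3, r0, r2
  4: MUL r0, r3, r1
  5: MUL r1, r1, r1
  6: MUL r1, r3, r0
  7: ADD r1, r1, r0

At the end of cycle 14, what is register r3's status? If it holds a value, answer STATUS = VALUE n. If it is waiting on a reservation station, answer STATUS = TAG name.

STATUS = VALUE 63

cycle 1: issue ADD r0<-Add1 // r0:Add1,r1:5,r2:6,r3:8
cycle 2: issue ADD r2<-Add2 // r0:Add1,r1:5,r2:Add2,r3:8
cycle 3: CDB Add1=9; issue MUL r0<-Mul1 // r0:Mul1,r1:5,r2:Add2,r3:8
cycle 4: issue SUB r3<-Add1 // r0:Mul1,r1:5,r2:Add2,r3:Add1
cycle 5: CDB Add2=18; issue MUL r0<-Mul2 // r0:Mul2,r1:5,r2:18,r3:Add1
cycle 6: stall // r0:Mul2,r1:5,r2:18,r3:Add1
cycle 7: stall // r0:Mul2,r1:5,r2:18,r3:Add1
cycle 8: CDB Mul1=81; issue MUL r1<-Mul1 // r0:Mul2,r1:Mul1,r2:18,r3:Add1
cycle 9: stall // r0:Mul2,r1:Mul1,r2:18,r3:Add1
cycle 10: CDB Add1=63; stall // r0:Mul2,r1:Mul1,r2:18,r3:63
cycle 11: stall // r0:Mul2,r1:Mul1,r2:18,r3:63
cycle 12: stall // r0:Mul2,r1:Mul1,r2:18,r3:63
cycle 13: CDB Mul1=25; issue MUL r1<-Mul1 // r0:Mul2,r1:Mul1,r2:18,r3:63
cycle 14: issue ADD r1<-Add1 // r0:Mul2,r1:Add1,r2:18,r3:63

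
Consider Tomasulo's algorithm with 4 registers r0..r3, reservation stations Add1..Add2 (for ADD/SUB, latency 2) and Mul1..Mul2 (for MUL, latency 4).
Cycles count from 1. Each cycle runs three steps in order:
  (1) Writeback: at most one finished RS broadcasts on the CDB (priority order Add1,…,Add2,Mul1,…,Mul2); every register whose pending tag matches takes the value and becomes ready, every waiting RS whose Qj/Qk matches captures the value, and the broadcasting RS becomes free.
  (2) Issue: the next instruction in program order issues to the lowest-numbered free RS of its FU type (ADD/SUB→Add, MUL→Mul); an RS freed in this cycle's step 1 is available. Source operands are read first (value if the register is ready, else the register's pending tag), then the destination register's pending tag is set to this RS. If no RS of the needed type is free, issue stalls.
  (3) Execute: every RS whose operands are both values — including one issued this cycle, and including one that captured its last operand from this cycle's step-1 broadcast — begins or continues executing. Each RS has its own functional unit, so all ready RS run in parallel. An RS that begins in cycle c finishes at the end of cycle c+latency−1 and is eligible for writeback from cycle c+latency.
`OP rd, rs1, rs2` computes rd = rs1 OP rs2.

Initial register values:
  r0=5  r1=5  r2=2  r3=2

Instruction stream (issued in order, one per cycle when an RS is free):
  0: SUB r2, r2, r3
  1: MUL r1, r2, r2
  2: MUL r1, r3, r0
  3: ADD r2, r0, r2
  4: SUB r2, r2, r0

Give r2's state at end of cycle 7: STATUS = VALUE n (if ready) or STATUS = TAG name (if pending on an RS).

cycle 1: issue SUB r2<-Add1 // r0:5,r1:5,r2:Add1,r3:2
cycle 2: issue MUL r1<-Mul1 // r0:5,r1:Mul1,r2:Add1,r3:2
cycle 3: CDB Add1=0; issue MUL r1<-Mul2 // r0:5,r1:Mul2,r2:0,r3:2
cycle 4: issue ADD r2<-Add1 // r0:5,r1:Mul2,r2:Add1,r3:2
cycle 5: issue SUB r2<-Add2 // r0:5,r1:Mul2,r2:Add2,r3:2
cycle 6: CDB Add1=5 // r0:5,r1:Mul2,r2:Add2,r3:2
cycle 7: CDB Mul1=0 // r0:5,r1:Mul2,r2:Add2,r3:2

STATUS = TAG Add2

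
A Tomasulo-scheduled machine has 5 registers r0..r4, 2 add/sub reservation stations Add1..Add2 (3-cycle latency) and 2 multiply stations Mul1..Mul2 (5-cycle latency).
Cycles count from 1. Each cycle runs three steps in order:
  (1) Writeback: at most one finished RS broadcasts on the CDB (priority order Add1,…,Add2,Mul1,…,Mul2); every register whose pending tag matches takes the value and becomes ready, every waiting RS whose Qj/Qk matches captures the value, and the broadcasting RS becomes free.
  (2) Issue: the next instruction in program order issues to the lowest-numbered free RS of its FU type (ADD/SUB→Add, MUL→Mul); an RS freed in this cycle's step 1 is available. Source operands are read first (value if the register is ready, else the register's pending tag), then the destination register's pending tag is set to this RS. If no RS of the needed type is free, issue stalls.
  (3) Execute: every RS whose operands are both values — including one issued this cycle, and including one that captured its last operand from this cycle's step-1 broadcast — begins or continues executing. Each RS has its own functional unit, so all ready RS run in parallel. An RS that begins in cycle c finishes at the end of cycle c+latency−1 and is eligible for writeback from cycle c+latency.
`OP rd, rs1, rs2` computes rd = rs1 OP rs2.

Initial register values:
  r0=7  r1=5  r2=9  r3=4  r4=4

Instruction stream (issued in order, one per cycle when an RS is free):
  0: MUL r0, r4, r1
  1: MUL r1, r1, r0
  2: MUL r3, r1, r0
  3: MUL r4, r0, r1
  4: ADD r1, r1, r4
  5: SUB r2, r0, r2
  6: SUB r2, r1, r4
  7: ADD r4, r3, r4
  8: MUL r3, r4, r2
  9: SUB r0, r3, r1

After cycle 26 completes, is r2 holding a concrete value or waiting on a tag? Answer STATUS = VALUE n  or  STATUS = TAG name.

STATUS = VALUE 100

  c1: issue MUL r0<-Mul1  regs: r0:Mul1,r1:5,r2:9,r3:4,r4:4
  c2: issue MUL r1<-Mul2  regs: r0:Mul1,r1:Mul2,r2:9,r3:4,r4:4
  c3: stall  regs: r0:Mul1,r1:Mul2,r2:9,r3:4,r4:4
  c4: stall  regs: r0:Mul1,r1:Mul2,r2:9,r3:4,r4:4
  c5: stall  regs: r0:Mul1,r1:Mul2,r2:9,r3:4,r4:4
  c6: CDB Mul1=20; issue MUL r3<-Mul1  regs: r0:20,r1:Mul2,r2:9,r3:Mul1,r4:4
  c7: stall  regs: r0:20,r1:Mul2,r2:9,r3:Mul1,r4:4
  c8: stall  regs: r0:20,r1:Mul2,r2:9,r3:Mul1,r4:4
  c9: stall  regs: r0:20,r1:Mul2,r2:9,r3:Mul1,r4:4
  c10: stall  regs: r0:20,r1:Mul2,r2:9,r3:Mul1,r4:4
  c11: CDB Mul2=100; issue MUL r4<-Mul2  regs: r0:20,r1:100,r2:9,r3:Mul1,r4:Mul2
  c12: issue ADD r1<-Add1  regs: r0:20,r1:Add1,r2:9,r3:Mul1,r4:Mul2
  c13: issue SUB r2<-Add2  regs: r0:20,r1:Add1,r2:Add2,r3:Mul1,r4:Mul2
  c14: stall  regs: r0:20,r1:Add1,r2:Add2,r3:Mul1,r4:Mul2
  c15: stall  regs: r0:20,r1:Add1,r2:Add2,r3:Mul1,r4:Mul2
  c16: CDB Add2=11; issue SUB r2<-Add2  regs: r0:20,r1:Add1,r2:Add2,r3:Mul1,r4:Mul2
  c17: CDB Mul1=2000; stall  regs: r0:20,r1:Add1,r2:Add2,r3:2000,r4:Mul2
  c18: CDB Mul2=2000; stall  regs: r0:20,r1:Add1,r2:Add2,r3:2000,r4:2000
  c19: stall  regs: r0:20,r1:Add1,r2:Add2,r3:2000,r4:2000
  c20: stall  regs: r0:20,r1:Add1,r2:Add2,r3:2000,r4:2000
  c21: CDB Add1=2100; issue ADD r4<-Add1  regs: r0:20,r1:2100,r2:Add2,r3:2000,r4:Add1
  c22: issue MUL r3<-Mul1  regs: r0:20,r1:2100,r2:Add2,r3:Mul1,r4:Add1
  c23: stall  regs: r0:20,r1:2100,r2:Add2,r3:Mul1,r4:Add1
  c24: CDB Add1=4000; issue SUB r0<-Add1  regs: r0:Add1,r1:2100,r2:Add2,r3:Mul1,r4:4000
  c25: CDB Add2=100  regs: r0:Add1,r1:2100,r2:100,r3:Mul1,r4:4000
  c26: -  regs: r0:Add1,r1:2100,r2:100,r3:Mul1,r4:4000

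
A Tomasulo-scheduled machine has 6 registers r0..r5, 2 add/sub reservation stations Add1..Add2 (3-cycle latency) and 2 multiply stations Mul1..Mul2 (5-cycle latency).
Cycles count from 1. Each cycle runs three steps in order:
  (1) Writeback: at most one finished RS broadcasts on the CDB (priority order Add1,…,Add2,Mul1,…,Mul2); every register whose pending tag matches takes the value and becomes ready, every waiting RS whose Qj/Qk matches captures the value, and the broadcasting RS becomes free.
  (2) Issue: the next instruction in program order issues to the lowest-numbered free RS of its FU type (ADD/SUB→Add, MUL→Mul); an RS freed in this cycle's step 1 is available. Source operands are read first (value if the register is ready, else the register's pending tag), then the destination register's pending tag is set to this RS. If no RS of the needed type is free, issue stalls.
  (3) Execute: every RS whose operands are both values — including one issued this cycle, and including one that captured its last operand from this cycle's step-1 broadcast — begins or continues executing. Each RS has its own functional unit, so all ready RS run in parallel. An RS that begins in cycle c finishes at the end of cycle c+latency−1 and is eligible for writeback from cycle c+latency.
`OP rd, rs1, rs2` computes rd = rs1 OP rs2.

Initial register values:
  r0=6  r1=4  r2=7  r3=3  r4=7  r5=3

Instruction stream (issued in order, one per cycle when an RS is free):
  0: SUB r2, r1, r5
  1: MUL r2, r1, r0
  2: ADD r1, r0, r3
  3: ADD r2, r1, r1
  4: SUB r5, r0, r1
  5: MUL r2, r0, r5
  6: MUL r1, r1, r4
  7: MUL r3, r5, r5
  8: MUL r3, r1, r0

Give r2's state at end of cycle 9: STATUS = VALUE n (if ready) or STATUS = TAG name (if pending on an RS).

STATUS = TAG Mul1

c1: issue SUB r2<-Add1 | r0:6,r1:4,r2:Add1,r3:3,r4:7,r5:3
c2: issue MUL r2<-Mul1 | r0:6,r1:4,r2:Mul1,r3:3,r4:7,r5:3
c3: issue ADD r1<-Add2 | r0:6,r1:Add2,r2:Mul1,r3:3,r4:7,r5:3
c4: CDB Add1=1; issue ADD r2<-Add1 | r0:6,r1:Add2,r2:Add1,r3:3,r4:7,r5:3
c5: stall | r0:6,r1:Add2,r2:Add1,r3:3,r4:7,r5:3
c6: CDB Add2=9; issue SUB r5<-Add2 | r0:6,r1:9,r2:Add1,r3:3,r4:7,r5:Add2
c7: CDB Mul1=24; issue MUL r2<-Mul1 | r0:6,r1:9,r2:Mul1,r3:3,r4:7,r5:Add2
c8: issue MUL r1<-Mul2 | r0:6,r1:Mul2,r2:Mul1,r3:3,r4:7,r5:Add2
c9: CDB Add1=18; stall | r0:6,r1:Mul2,r2:Mul1,r3:3,r4:7,r5:Add2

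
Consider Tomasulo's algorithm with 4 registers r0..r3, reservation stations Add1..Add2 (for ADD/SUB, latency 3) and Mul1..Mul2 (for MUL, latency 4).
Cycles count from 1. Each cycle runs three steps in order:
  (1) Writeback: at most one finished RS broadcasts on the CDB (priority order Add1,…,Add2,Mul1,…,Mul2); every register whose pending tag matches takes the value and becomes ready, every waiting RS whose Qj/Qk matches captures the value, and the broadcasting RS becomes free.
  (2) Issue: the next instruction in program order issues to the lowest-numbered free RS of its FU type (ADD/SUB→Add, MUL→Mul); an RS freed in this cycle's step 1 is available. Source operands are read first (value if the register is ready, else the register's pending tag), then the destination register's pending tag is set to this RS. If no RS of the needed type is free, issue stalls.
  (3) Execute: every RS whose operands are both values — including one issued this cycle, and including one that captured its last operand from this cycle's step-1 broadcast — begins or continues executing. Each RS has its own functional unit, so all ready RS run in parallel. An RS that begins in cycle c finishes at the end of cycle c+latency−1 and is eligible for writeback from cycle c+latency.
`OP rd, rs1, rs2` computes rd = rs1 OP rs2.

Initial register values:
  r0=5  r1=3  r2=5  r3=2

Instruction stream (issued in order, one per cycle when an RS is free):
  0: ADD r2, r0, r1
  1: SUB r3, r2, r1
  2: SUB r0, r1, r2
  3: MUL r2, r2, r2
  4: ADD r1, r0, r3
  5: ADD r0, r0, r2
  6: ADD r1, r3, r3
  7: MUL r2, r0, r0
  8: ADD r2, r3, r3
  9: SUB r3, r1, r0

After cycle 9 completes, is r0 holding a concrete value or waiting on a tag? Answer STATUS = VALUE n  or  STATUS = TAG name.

STATUS = TAG Add2

cycle 1: issue ADD r2<-Add1 // r0:5,r1:3,r2:Add1,r3:2
cycle 2: issue SUB r3<-Add2 // r0:5,r1:3,r2:Add1,r3:Add2
cycle 3: stall // r0:5,r1:3,r2:Add1,r3:Add2
cycle 4: CDB Add1=8; issue SUB r0<-Add1 // r0:Add1,r1:3,r2:8,r3:Add2
cycle 5: issue MUL r2<-Mul1 // r0:Add1,r1:3,r2:Mul1,r3:Add2
cycle 6: stall // r0:Add1,r1:3,r2:Mul1,r3:Add2
cycle 7: CDB Add1=-5; issue ADD r1<-Add1 // r0:-5,r1:Add1,r2:Mul1,r3:Add2
cycle 8: CDB Add2=5; issue ADD r0<-Add2 // r0:Add2,r1:Add1,r2:Mul1,r3:5
cycle 9: CDB Mul1=64; stall // r0:Add2,r1:Add1,r2:64,r3:5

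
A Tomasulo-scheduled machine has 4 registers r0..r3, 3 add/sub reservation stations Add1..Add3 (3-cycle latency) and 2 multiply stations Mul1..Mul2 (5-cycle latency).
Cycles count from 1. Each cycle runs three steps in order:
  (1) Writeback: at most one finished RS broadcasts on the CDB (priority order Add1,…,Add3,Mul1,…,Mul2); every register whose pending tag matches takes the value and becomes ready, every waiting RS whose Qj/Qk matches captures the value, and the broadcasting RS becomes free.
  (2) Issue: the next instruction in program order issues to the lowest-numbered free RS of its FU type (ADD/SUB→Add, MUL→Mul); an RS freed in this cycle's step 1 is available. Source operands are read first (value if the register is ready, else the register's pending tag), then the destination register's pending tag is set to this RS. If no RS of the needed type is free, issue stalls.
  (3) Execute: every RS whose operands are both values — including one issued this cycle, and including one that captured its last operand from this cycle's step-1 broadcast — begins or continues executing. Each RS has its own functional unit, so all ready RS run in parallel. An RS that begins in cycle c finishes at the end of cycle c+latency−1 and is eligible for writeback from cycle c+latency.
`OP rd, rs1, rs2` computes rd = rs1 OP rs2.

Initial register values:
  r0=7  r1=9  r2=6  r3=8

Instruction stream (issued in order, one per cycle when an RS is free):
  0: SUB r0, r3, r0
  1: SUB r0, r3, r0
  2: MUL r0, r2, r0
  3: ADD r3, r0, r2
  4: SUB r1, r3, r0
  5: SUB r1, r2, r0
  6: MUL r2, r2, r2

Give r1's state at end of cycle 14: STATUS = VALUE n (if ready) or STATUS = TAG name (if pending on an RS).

cycle 1: issue SUB r0<-Add1 // r0:Add1,r1:9,r2:6,r3:8
cycle 2: issue SUB r0<-Add2 // r0:Add2,r1:9,r2:6,r3:8
cycle 3: issue MUL r0<-Mul1 // r0:Mul1,r1:9,r2:6,r3:8
cycle 4: CDB Add1=1; issue ADD r3<-Add1 // r0:Mul1,r1:9,r2:6,r3:Add1
cycle 5: issue SUB r1<-Add3 // r0:Mul1,r1:Add3,r2:6,r3:Add1
cycle 6: stall // r0:Mul1,r1:Add3,r2:6,r3:Add1
cycle 7: CDB Add2=7; issue SUB r1<-Add2 // r0:Mul1,r1:Add2,r2:6,r3:Add1
cycle 8: issue MUL r2<-Mul2 // r0:Mul1,r1:Add2,r2:Mul2,r3:Add1
cycle 9: - // r0:Mul1,r1:Add2,r2:Mul2,r3:Add1
cycle 10: - // r0:Mul1,r1:Add2,r2:Mul2,r3:Add1
cycle 11: - // r0:Mul1,r1:Add2,r2:Mul2,r3:Add1
cycle 12: CDB Mul1=42 // r0:42,r1:Add2,r2:Mul2,r3:Add1
cycle 13: CDB Mul2=36 // r0:42,r1:Add2,r2:36,r3:Add1
cycle 14: - // r0:42,r1:Add2,r2:36,r3:Add1

STATUS = TAG Add2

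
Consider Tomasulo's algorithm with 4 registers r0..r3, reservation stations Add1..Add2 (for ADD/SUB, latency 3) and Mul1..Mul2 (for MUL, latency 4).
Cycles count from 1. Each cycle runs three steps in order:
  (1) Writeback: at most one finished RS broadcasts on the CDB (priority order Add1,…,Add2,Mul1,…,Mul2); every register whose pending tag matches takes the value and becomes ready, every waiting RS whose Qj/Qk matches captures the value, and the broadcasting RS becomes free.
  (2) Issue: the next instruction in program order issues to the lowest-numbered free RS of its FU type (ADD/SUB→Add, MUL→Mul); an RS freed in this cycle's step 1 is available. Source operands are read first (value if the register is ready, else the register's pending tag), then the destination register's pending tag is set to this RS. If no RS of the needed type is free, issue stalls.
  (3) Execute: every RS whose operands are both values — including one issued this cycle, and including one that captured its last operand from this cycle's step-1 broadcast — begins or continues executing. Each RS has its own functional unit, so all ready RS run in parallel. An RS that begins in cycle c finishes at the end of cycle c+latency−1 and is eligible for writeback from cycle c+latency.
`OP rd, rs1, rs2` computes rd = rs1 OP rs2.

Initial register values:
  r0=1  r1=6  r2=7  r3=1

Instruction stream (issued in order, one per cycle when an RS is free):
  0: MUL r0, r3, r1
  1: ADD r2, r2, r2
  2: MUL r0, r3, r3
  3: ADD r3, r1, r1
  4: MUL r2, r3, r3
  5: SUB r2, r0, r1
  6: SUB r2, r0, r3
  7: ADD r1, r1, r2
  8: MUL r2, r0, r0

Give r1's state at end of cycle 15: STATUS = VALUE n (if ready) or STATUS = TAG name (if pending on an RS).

STATUS = VALUE -5

  c1: issue MUL r0<-Mul1  regs: r0:Mul1,r1:6,r2:7,r3:1
  c2: issue ADD r2<-Add1  regs: r0:Mul1,r1:6,r2:Add1,r3:1
  c3: issue MUL r0<-Mul2  regs: r0:Mul2,r1:6,r2:Add1,r3:1
  c4: issue ADD r3<-Add2  regs: r0:Mul2,r1:6,r2:Add1,r3:Add2
  c5: CDB Add1=14; stall  regs: r0:Mul2,r1:6,r2:14,r3:Add2
  c6: CDB Mul1=6; issue MUL r2<-Mul1  regs: r0:Mul2,r1:6,r2:Mul1,r3:Add2
  c7: CDB Add2=12; issue SUB r2<-Add1  regs: r0:Mul2,r1:6,r2:Add1,r3:12
  c8: CDB Mul2=1; issue SUB r2<-Add2  regs: r0:1,r1:6,r2:Add2,r3:12
  c9: stall  regs: r0:1,r1:6,r2:Add2,r3:12
  c10: stall  regs: r0:1,r1:6,r2:Add2,r3:12
  c11: CDB Add1=-5; issue ADD r1<-Add1  regs: r0:1,r1:Add1,r2:Add2,r3:12
  c12: CDB Add2=-11; issue MUL r2<-Mul2  regs: r0:1,r1:Add1,r2:Mul2,r3:12
  c13: CDB Mul1=144  regs: r0:1,r1:Add1,r2:Mul2,r3:12
  c14: -  regs: r0:1,r1:Add1,r2:Mul2,r3:12
  c15: CDB Add1=-5  regs: r0:1,r1:-5,r2:Mul2,r3:12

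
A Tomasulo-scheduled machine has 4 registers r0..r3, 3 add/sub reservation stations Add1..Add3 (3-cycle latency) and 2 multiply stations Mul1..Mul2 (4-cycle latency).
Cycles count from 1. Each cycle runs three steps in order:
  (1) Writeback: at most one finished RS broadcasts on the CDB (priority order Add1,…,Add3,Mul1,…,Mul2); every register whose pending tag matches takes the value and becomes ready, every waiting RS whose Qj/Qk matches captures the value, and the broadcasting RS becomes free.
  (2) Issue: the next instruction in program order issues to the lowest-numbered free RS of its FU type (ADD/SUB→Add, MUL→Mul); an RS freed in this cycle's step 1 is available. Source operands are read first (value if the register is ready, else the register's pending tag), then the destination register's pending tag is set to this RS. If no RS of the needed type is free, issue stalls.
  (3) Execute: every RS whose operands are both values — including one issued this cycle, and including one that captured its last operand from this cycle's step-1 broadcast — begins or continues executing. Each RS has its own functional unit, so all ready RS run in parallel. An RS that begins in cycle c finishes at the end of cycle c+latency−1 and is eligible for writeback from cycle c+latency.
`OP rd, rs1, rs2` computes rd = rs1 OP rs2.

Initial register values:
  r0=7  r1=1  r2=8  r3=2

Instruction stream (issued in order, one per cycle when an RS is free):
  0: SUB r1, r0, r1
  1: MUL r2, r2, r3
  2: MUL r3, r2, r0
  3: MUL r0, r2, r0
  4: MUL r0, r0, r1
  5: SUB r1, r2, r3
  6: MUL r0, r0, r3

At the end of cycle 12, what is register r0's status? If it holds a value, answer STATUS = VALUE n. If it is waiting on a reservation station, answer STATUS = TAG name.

cycle 1: issue SUB r1<-Add1 // r0:7,r1:Add1,r2:8,r3:2
cycle 2: issue MUL r2<-Mul1 // r0:7,r1:Add1,r2:Mul1,r3:2
cycle 3: issue MUL r3<-Mul2 // r0:7,r1:Add1,r2:Mul1,r3:Mul2
cycle 4: CDB Add1=6; stall // r0:7,r1:6,r2:Mul1,r3:Mul2
cycle 5: stall // r0:7,r1:6,r2:Mul1,r3:Mul2
cycle 6: CDB Mul1=16; issue MUL r0<-Mul1 // r0:Mul1,r1:6,r2:16,r3:Mul2
cycle 7: stall // r0:Mul1,r1:6,r2:16,r3:Mul2
cycle 8: stall // r0:Mul1,r1:6,r2:16,r3:Mul2
cycle 9: stall // r0:Mul1,r1:6,r2:16,r3:Mul2
cycle 10: CDB Mul1=112; issue MUL r0<-Mul1 // r0:Mul1,r1:6,r2:16,r3:Mul2
cycle 11: CDB Mul2=112; issue SUB r1<-Add1 // r0:Mul1,r1:Add1,r2:16,r3:112
cycle 12: issue MUL r0<-Mul2 // r0:Mul2,r1:Add1,r2:16,r3:112

STATUS = TAG Mul2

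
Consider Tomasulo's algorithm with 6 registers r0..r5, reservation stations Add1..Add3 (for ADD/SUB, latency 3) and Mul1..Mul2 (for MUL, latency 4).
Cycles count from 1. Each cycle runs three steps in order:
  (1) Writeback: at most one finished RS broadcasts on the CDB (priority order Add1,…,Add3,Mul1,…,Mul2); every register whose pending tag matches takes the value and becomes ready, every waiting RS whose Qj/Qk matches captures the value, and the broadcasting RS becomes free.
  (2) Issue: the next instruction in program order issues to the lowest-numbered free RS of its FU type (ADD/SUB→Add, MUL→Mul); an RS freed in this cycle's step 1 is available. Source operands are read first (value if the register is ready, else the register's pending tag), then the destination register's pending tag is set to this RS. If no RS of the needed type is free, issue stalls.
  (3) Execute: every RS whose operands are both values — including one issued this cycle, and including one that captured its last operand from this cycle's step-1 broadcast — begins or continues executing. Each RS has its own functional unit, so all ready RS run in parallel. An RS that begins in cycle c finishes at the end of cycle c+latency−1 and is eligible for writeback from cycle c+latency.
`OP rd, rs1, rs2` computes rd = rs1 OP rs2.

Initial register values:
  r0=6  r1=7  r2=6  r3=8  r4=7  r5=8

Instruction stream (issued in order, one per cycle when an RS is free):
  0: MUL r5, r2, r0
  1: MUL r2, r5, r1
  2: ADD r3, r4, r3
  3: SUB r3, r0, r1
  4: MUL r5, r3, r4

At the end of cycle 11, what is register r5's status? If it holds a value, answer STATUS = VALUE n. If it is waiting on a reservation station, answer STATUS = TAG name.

STATUS = VALUE -7

c1: issue MUL r5<-Mul1 | r0:6,r1:7,r2:6,r3:8,r4:7,r5:Mul1
c2: issue MUL r2<-Mul2 | r0:6,r1:7,r2:Mul2,r3:8,r4:7,r5:Mul1
c3: issue ADD r3<-Add1 | r0:6,r1:7,r2:Mul2,r3:Add1,r4:7,r5:Mul1
c4: issue SUB r3<-Add2 | r0:6,r1:7,r2:Mul2,r3:Add2,r4:7,r5:Mul1
c5: CDB Mul1=36; issue MUL r5<-Mul1 | r0:6,r1:7,r2:Mul2,r3:Add2,r4:7,r5:Mul1
c6: CDB Add1=15 | r0:6,r1:7,r2:Mul2,r3:Add2,r4:7,r5:Mul1
c7: CDB Add2=-1 | r0:6,r1:7,r2:Mul2,r3:-1,r4:7,r5:Mul1
c8: - | r0:6,r1:7,r2:Mul2,r3:-1,r4:7,r5:Mul1
c9: CDB Mul2=252 | r0:6,r1:7,r2:252,r3:-1,r4:7,r5:Mul1
c10: - | r0:6,r1:7,r2:252,r3:-1,r4:7,r5:Mul1
c11: CDB Mul1=-7 | r0:6,r1:7,r2:252,r3:-1,r4:7,r5:-7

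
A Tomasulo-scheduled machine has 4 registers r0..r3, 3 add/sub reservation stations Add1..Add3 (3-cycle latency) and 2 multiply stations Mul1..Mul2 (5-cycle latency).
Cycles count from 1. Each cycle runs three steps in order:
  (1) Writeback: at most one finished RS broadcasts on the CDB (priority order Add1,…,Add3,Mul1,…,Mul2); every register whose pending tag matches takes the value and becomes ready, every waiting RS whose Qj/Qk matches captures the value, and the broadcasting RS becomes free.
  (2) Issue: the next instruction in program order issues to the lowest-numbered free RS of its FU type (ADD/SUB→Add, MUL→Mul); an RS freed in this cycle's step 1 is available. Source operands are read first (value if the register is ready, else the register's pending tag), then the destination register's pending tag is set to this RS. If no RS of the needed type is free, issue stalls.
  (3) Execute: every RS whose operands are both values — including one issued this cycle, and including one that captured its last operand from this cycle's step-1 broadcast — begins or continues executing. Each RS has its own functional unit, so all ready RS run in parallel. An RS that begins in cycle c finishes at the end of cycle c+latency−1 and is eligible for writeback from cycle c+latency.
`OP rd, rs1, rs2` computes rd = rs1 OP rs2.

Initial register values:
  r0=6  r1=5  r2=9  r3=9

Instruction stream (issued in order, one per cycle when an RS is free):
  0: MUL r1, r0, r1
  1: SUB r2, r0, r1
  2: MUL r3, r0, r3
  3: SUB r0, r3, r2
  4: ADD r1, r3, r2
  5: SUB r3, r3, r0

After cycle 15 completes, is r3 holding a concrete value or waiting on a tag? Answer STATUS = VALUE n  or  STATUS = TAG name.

c1: issue MUL r1<-Mul1 | r0:6,r1:Mul1,r2:9,r3:9
c2: issue SUB r2<-Add1 | r0:6,r1:Mul1,r2:Add1,r3:9
c3: issue MUL r3<-Mul2 | r0:6,r1:Mul1,r2:Add1,r3:Mul2
c4: issue SUB r0<-Add2 | r0:Add2,r1:Mul1,r2:Add1,r3:Mul2
c5: issue ADD r1<-Add3 | r0:Add2,r1:Add3,r2:Add1,r3:Mul2
c6: CDB Mul1=30; stall | r0:Add2,r1:Add3,r2:Add1,r3:Mul2
c7: stall | r0:Add2,r1:Add3,r2:Add1,r3:Mul2
c8: CDB Mul2=54; stall | r0:Add2,r1:Add3,r2:Add1,r3:54
c9: CDB Add1=-24; issue SUB r3<-Add1 | r0:Add2,r1:Add3,r2:-24,r3:Add1
c10: - | r0:Add2,r1:Add3,r2:-24,r3:Add1
c11: - | r0:Add2,r1:Add3,r2:-24,r3:Add1
c12: CDB Add2=78 | r0:78,r1:Add3,r2:-24,r3:Add1
c13: CDB Add3=30 | r0:78,r1:30,r2:-24,r3:Add1
c14: - | r0:78,r1:30,r2:-24,r3:Add1
c15: CDB Add1=-24 | r0:78,r1:30,r2:-24,r3:-24

STATUS = VALUE -24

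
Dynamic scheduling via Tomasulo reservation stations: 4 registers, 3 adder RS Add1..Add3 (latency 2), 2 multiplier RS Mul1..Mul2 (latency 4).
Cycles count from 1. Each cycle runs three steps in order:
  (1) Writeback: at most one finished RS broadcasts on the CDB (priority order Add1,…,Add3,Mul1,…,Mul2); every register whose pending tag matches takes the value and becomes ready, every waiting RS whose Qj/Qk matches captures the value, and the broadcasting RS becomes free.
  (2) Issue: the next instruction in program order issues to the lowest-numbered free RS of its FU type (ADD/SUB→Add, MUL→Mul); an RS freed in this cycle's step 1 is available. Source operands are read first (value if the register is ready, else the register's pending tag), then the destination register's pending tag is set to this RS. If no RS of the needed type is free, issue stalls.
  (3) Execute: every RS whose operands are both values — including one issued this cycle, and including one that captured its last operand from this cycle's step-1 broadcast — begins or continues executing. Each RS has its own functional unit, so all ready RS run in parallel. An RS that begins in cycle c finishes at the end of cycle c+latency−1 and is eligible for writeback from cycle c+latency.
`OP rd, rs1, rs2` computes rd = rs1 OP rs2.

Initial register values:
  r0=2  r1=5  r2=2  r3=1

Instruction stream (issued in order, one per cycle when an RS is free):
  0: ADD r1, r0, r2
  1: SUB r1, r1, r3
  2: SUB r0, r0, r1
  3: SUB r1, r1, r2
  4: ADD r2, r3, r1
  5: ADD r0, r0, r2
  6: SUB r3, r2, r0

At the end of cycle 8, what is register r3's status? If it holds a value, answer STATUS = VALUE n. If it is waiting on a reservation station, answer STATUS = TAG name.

  c1: issue ADD r1<-Add1  regs: r0:2,r1:Add1,r2:2,r3:1
  c2: issue SUB r1<-Add2  regs: r0:2,r1:Add2,r2:2,r3:1
  c3: CDB Add1=4; issue SUB r0<-Add1  regs: r0:Add1,r1:Add2,r2:2,r3:1
  c4: issue SUB r1<-Add3  regs: r0:Add1,r1:Add3,r2:2,r3:1
  c5: CDB Add2=3; issue ADD r2<-Add2  regs: r0:Add1,r1:Add3,r2:Add2,r3:1
  c6: stall  regs: r0:Add1,r1:Add3,r2:Add2,r3:1
  c7: CDB Add1=-1; issue ADD r0<-Add1  regs: r0:Add1,r1:Add3,r2:Add2,r3:1
  c8: CDB Add3=1; issue SUB r3<-Add3  regs: r0:Add1,r1:1,r2:Add2,r3:Add3

STATUS = TAG Add3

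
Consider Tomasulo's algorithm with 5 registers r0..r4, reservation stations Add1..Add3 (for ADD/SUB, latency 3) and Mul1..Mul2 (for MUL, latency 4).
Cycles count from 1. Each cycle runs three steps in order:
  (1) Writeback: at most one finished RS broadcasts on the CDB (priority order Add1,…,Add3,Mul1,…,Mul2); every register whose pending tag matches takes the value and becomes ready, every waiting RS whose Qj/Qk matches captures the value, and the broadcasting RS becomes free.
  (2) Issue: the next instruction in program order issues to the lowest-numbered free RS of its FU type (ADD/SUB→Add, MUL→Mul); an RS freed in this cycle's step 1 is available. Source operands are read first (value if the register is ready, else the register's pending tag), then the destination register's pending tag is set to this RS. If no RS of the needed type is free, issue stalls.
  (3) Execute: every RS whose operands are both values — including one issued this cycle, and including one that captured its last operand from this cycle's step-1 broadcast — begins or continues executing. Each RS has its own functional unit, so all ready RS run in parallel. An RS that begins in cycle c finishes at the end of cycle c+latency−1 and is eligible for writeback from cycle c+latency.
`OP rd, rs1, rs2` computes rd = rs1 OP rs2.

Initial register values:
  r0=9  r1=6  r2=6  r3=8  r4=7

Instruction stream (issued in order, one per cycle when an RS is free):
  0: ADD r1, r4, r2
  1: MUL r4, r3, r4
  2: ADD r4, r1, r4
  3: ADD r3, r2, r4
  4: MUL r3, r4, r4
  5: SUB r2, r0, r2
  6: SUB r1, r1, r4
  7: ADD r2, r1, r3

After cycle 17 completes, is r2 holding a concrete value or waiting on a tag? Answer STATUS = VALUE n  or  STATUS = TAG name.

cycle 1: issue ADD r1<-Add1 // r0:9,r1:Add1,r2:6,r3:8,r4:7
cycle 2: issue MUL r4<-Mul1 // r0:9,r1:Add1,r2:6,r3:8,r4:Mul1
cycle 3: issue ADD r4<-Add2 // r0:9,r1:Add1,r2:6,r3:8,r4:Add2
cycle 4: CDB Add1=13; issue ADD r3<-Add1 // r0:9,r1:13,r2:6,r3:Add1,r4:Add2
cycle 5: issue MUL r3<-Mul2 // r0:9,r1:13,r2:6,r3:Mul2,r4:Add2
cycle 6: CDB Mul1=56; issue SUB r2<-Add3 // r0:9,r1:13,r2:Add3,r3:Mul2,r4:Add2
cycle 7: stall // r0:9,r1:13,r2:Add3,r3:Mul2,r4:Add2
cycle 8: stall // r0:9,r1:13,r2:Add3,r3:Mul2,r4:Add2
cycle 9: CDB Add2=69; issue SUB r1<-Add2 // r0:9,r1:Add2,r2:Add3,r3:Mul2,r4:69
cycle 10: CDB Add3=3; issue ADD r2<-Add3 // r0:9,r1:Add2,r2:Add3,r3:Mul2,r4:69
cycle 11: - // r0:9,r1:Add2,r2:Add3,r3:Mul2,r4:69
cycle 12: CDB Add1=75 // r0:9,r1:Add2,r2:Add3,r3:Mul2,r4:69
cycle 13: CDB Add2=-56 // r0:9,r1:-56,r2:Add3,r3:Mul2,r4:69
cycle 14: CDB Mul2=4761 // r0:9,r1:-56,r2:Add3,r3:4761,r4:69
cycle 15: - // r0:9,r1:-56,r2:Add3,r3:4761,r4:69
cycle 16: - // r0:9,r1:-56,r2:Add3,r3:4761,r4:69
cycle 17: CDB Add3=4705 // r0:9,r1:-56,r2:4705,r3:4761,r4:69

STATUS = VALUE 4705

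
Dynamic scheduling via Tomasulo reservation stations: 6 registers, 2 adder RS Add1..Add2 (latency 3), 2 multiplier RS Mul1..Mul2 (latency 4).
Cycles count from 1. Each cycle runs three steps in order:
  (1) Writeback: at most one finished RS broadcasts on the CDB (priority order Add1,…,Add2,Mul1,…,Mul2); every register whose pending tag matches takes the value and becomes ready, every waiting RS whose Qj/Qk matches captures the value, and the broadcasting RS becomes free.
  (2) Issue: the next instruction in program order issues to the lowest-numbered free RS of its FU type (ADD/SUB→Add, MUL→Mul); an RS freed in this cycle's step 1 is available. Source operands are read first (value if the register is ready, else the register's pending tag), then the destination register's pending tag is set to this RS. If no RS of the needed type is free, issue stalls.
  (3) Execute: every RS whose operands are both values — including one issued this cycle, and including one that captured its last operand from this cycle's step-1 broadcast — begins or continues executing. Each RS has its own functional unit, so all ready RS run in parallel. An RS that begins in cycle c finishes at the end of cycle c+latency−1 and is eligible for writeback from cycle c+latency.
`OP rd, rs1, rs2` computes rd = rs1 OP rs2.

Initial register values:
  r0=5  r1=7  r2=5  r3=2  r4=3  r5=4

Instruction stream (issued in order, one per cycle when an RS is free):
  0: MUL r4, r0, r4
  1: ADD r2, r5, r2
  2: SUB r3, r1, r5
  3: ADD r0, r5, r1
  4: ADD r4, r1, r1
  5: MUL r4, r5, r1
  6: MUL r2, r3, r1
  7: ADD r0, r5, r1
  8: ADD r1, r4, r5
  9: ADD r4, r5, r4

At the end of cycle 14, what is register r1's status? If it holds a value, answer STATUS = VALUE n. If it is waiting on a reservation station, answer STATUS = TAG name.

  c1: issue MUL r4<-Mul1  regs: r0:5,r1:7,r2:5,r3:2,r4:Mul1,r5:4
  c2: issue ADD r2<-Add1  regs: r0:5,r1:7,r2:Add1,r3:2,r4:Mul1,r5:4
  c3: issue SUB r3<-Add2  regs: r0:5,r1:7,r2:Add1,r3:Add2,r4:Mul1,r5:4
  c4: stall  regs: r0:5,r1:7,r2:Add1,r3:Add2,r4:Mul1,r5:4
  c5: CDB Add1=9; issue ADD r0<-Add1  regs: r0:Add1,r1:7,r2:9,r3:Add2,r4:Mul1,r5:4
  c6: CDB Add2=3; issue ADD r4<-Add2  regs: r0:Add1,r1:7,r2:9,r3:3,r4:Add2,r5:4
  c7: CDB Mul1=15; issue MUL r4<-Mul1  regs: r0:Add1,r1:7,r2:9,r3:3,r4:Mul1,r5:4
  c8: CDB Add1=11; issue MUL r2<-Mul2  regs: r0:11,r1:7,r2:Mul2,r3:3,r4:Mul1,r5:4
  c9: CDB Add2=14; issue ADD r0<-Add1  regs: r0:Add1,r1:7,r2:Mul2,r3:3,r4:Mul1,r5:4
  c10: issue ADD r1<-Add2  regs: r0:Add1,r1:Add2,r2:Mul2,r3:3,r4:Mul1,r5:4
  c11: CDB Mul1=28; stall  regs: r0:Add1,r1:Add2,r2:Mul2,r3:3,r4:28,r5:4
  c12: CDB Add1=11; issue ADD r4<-Add1  regs: r0:11,r1:Add2,r2:Mul2,r3:3,r4:Add1,r5:4
  c13: CDB Mul2=21  regs: r0:11,r1:Add2,r2:21,r3:3,r4:Add1,r5:4
  c14: CDB Add2=32  regs: r0:11,r1:32,r2:21,r3:3,r4:Add1,r5:4

STATUS = VALUE 32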